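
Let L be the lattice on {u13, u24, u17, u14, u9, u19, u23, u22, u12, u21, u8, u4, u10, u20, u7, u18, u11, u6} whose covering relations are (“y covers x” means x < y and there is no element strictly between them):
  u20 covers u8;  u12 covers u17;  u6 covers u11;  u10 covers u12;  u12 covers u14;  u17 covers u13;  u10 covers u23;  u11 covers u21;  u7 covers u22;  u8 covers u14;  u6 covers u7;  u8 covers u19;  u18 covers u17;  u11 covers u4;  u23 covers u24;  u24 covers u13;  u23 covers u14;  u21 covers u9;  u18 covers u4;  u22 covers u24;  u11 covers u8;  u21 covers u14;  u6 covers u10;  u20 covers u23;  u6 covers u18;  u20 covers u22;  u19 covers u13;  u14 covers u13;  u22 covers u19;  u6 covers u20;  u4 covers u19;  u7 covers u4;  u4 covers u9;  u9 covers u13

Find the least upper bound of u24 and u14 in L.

Common upper bounds of {u24, u14}: u10, u20, u23, u6.
The least among these is u23.

u23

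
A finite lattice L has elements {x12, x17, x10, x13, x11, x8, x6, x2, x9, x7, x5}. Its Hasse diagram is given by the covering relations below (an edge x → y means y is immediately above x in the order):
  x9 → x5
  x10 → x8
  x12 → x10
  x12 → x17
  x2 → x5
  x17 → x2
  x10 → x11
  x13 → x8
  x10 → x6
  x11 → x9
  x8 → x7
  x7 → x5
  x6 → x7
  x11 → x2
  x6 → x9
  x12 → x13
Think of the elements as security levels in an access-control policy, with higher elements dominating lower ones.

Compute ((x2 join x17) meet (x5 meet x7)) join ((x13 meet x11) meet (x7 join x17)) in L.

x10

x2 ∨ x17 = x2
x5 ∧ x7 = x7
x2 ∧ x7 = x10
x13 ∧ x11 = x12
x7 ∨ x17 = x5
x12 ∧ x5 = x12
x10 ∨ x12 = x10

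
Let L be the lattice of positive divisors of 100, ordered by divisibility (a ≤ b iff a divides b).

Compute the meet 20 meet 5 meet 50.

In the divisibility order, the meet is the greatest common divisor: gcd(20, 5, 50) = 5.

5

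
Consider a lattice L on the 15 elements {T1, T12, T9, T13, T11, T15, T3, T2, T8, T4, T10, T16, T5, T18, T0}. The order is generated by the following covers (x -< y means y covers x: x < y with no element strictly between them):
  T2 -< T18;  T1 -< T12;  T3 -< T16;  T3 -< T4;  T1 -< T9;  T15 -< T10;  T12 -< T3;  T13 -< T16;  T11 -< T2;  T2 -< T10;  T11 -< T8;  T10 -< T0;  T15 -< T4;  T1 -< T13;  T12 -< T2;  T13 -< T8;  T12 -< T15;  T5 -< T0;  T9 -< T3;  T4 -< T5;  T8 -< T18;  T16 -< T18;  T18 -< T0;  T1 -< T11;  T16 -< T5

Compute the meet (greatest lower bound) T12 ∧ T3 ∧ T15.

Common lower bounds of {T12, T3, T15}: T1, T12.
The greatest among these is T12.

T12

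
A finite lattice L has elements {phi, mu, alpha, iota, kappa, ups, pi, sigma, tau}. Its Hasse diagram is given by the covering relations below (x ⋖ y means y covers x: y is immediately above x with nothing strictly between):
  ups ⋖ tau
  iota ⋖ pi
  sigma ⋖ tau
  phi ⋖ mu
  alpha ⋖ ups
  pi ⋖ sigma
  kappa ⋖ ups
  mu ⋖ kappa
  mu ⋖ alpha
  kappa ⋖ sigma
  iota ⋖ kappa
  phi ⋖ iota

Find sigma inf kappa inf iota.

iota

Common lower bounds of {sigma, kappa, iota}: iota, phi.
The greatest among these is iota.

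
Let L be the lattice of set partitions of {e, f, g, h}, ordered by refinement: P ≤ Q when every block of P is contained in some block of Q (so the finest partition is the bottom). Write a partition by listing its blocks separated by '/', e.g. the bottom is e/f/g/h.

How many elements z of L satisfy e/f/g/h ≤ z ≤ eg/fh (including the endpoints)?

4

The interval [e/f/g/h, eg/fh] = {e/f/g/h, e/fh/g, eg/f/h, eg/fh}, which has 4 elements.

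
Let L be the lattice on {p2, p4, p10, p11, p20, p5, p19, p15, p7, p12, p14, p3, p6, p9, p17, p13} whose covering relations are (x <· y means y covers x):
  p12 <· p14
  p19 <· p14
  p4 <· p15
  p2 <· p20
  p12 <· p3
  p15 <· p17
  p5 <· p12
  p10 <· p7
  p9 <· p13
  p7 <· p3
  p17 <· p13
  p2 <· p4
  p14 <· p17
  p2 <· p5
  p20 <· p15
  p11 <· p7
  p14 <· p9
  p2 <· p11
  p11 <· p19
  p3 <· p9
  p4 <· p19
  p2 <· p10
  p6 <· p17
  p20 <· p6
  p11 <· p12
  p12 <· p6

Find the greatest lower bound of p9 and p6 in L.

p12

Common lower bounds of {p9, p6}: p11, p12, p2, p5.
The greatest among these is p12.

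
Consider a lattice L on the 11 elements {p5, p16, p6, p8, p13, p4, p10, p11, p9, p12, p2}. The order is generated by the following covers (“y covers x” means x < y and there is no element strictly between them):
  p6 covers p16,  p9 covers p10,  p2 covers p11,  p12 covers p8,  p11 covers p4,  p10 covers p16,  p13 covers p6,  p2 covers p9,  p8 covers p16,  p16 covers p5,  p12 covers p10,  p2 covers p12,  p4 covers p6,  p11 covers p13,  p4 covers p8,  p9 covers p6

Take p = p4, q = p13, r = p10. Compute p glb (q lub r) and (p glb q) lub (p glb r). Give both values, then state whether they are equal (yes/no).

p4; p6; no

q lub r = p2, so p glb (q lub r) = p4 glb p2 = p4.
p glb q = p6 and p glb r = p16, so (p glb q) lub (p glb r) = p6 lub p16 = p6.
Equal: no.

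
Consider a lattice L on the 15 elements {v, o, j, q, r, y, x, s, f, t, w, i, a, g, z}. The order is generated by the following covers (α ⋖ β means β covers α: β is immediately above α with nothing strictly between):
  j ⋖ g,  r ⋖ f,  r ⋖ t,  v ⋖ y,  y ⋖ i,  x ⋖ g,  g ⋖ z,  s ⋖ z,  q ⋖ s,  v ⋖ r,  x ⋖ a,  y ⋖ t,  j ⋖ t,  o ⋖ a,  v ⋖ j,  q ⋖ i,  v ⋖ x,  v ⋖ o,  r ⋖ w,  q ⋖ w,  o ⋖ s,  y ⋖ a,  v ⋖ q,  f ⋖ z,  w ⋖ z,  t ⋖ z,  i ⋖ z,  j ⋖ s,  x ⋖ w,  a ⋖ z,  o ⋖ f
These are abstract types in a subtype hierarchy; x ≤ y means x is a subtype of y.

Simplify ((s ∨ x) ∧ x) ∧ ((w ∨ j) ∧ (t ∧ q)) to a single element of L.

s ∨ x = z
z ∧ x = x
w ∨ j = z
t ∧ q = v
z ∧ v = v
x ∧ v = v

v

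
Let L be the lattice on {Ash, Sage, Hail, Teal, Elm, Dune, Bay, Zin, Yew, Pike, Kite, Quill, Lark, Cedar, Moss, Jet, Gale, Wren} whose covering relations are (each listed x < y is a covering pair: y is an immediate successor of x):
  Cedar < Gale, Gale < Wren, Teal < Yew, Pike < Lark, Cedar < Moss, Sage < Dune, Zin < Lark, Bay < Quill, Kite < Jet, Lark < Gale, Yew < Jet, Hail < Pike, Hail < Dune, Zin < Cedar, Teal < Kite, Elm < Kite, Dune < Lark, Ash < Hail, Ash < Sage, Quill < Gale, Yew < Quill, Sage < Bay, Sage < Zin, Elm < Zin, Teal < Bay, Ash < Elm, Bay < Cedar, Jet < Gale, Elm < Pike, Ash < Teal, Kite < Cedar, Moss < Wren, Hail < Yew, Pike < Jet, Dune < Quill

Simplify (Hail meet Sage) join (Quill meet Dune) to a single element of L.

Dune

Hail ∧ Sage = Ash
Quill ∧ Dune = Dune
Ash ∨ Dune = Dune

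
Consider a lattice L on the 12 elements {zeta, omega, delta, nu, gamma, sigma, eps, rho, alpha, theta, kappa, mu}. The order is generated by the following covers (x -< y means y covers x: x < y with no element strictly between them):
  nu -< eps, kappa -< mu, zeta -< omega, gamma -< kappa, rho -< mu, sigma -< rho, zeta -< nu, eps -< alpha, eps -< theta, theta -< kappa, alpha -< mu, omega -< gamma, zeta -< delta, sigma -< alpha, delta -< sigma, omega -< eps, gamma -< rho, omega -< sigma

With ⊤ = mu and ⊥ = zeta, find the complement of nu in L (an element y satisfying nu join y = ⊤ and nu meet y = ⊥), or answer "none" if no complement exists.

rho

Need y with nu ∨ y = mu and nu ∧ y = zeta.
Checking each element gives: rho.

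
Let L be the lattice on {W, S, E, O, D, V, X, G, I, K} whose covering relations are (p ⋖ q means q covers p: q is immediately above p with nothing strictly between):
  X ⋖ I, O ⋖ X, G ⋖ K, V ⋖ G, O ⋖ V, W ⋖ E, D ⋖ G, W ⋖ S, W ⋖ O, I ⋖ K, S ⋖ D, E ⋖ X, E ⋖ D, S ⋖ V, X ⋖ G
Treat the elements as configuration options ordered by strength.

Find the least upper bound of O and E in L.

X

Common upper bounds of {O, E}: G, I, K, X.
The least among these is X.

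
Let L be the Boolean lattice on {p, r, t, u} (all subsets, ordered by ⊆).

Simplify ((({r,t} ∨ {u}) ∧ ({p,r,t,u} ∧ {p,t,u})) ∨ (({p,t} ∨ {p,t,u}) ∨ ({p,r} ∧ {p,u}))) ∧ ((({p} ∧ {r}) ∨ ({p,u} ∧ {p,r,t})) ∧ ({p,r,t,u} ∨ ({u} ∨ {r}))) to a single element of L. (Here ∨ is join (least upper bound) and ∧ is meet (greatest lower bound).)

{p}

{r,t} ∨ {u} = {r,t,u}
{p,r,t,u} ∧ {p,t,u} = {p,t,u}
{r,t,u} ∧ {p,t,u} = {t,u}
{p,t} ∨ {p,t,u} = {p,t,u}
{p,r} ∧ {p,u} = {p}
{p,t,u} ∨ {p} = {p,t,u}
{t,u} ∨ {p,t,u} = {p,t,u}
{p} ∧ {r} = ∅
{p,u} ∧ {p,r,t} = {p}
∅ ∨ {p} = {p}
{u} ∨ {r} = {r,u}
{p,r,t,u} ∨ {r,u} = {p,r,t,u}
{p} ∧ {p,r,t,u} = {p}
{p,t,u} ∧ {p} = {p}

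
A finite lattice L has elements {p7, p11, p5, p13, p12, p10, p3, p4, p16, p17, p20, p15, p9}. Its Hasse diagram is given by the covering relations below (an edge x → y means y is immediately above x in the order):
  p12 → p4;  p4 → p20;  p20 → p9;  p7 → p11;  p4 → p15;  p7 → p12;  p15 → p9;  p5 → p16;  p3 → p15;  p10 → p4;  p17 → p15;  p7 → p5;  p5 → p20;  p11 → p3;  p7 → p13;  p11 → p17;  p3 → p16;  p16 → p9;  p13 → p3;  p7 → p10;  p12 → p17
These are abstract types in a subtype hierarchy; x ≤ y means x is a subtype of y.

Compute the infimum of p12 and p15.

p12

Common lower bounds of {p12, p15}: p12, p7.
The greatest among these is p12.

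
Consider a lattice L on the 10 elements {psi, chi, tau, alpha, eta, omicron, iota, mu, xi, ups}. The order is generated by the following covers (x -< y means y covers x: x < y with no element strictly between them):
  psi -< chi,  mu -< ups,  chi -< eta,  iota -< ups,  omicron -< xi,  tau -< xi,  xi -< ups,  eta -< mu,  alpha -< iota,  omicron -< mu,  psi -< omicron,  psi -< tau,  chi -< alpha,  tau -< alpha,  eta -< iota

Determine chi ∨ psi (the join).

chi

Common upper bounds of {chi, psi}: alpha, chi, eta, iota, mu, ups.
The least among these is chi.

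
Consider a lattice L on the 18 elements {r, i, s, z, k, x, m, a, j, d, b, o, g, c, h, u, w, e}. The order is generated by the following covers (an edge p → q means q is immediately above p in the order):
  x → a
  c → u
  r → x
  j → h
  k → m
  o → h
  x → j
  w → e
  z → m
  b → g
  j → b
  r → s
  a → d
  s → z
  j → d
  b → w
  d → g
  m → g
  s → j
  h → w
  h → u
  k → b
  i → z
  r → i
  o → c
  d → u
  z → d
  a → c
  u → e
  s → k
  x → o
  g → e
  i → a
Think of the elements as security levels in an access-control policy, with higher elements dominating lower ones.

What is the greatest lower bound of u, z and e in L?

z

Common lower bounds of {u, z, e}: i, r, s, z.
The greatest among these is z.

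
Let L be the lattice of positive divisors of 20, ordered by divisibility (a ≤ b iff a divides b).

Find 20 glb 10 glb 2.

Common lower bounds of {20, 10, 2}: 1, 2.
The greatest among these is 2.

2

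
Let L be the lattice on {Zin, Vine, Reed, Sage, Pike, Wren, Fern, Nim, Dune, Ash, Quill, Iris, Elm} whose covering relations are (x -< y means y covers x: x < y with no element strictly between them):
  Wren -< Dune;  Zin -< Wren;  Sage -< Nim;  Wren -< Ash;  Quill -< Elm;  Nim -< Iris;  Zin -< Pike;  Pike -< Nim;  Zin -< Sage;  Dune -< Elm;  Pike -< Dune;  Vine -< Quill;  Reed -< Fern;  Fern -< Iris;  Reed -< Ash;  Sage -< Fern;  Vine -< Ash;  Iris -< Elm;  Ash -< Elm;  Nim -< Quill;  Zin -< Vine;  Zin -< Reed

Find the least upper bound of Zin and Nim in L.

Nim

Common upper bounds of {Zin, Nim}: Elm, Iris, Nim, Quill.
The least among these is Nim.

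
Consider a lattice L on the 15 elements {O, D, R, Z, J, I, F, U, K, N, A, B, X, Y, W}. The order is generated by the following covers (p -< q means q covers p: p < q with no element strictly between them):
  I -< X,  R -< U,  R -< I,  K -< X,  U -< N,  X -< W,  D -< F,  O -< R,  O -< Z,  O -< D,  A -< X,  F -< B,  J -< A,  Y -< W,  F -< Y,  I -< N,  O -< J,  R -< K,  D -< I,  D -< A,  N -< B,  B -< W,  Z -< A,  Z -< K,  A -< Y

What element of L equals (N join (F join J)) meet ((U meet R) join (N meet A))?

F ∨ J = Y
N ∨ Y = W
U ∧ R = R
N ∧ A = D
R ∨ D = I
W ∧ I = I

I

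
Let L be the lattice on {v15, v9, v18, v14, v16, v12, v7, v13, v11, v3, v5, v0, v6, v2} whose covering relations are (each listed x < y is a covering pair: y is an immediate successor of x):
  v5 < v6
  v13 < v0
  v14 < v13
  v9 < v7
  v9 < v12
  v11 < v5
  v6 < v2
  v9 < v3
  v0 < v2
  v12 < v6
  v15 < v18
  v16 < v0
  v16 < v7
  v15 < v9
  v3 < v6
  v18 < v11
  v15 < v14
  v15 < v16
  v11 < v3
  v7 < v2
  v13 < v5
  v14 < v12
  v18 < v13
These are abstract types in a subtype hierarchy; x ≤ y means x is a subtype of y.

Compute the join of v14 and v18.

Common upper bounds of {v14, v18}: v0, v13, v2, v5, v6.
The least among these is v13.

v13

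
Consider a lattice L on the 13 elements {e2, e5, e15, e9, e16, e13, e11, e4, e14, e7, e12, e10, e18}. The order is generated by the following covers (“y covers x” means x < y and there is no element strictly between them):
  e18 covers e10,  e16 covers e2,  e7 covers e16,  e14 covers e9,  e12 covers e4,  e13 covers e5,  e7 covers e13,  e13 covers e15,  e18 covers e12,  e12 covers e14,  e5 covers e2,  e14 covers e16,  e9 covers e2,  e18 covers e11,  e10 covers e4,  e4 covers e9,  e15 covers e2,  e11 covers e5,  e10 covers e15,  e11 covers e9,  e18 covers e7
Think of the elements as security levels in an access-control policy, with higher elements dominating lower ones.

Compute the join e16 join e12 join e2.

Common upper bounds of {e16, e12, e2}: e12, e18.
The least among these is e12.

e12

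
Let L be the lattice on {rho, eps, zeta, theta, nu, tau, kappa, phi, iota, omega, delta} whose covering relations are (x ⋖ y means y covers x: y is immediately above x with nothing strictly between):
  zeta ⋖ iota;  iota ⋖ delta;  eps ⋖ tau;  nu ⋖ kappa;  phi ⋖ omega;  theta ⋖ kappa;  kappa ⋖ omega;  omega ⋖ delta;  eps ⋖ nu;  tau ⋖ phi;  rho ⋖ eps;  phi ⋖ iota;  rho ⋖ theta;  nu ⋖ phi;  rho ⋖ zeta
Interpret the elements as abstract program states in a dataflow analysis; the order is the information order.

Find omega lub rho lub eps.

Common upper bounds of {omega, rho, eps}: delta, omega.
The least among these is omega.

omega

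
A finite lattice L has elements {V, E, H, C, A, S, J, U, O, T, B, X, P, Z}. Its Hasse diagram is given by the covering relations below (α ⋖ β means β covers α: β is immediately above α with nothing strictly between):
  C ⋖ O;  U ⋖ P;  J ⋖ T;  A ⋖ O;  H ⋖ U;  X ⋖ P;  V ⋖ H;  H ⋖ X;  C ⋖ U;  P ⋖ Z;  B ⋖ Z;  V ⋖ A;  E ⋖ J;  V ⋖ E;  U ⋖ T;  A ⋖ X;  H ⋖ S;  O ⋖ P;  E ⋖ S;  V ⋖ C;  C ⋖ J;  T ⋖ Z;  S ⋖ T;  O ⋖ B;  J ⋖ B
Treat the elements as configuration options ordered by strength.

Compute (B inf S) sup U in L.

T

B ∧ S = E
E ∨ U = T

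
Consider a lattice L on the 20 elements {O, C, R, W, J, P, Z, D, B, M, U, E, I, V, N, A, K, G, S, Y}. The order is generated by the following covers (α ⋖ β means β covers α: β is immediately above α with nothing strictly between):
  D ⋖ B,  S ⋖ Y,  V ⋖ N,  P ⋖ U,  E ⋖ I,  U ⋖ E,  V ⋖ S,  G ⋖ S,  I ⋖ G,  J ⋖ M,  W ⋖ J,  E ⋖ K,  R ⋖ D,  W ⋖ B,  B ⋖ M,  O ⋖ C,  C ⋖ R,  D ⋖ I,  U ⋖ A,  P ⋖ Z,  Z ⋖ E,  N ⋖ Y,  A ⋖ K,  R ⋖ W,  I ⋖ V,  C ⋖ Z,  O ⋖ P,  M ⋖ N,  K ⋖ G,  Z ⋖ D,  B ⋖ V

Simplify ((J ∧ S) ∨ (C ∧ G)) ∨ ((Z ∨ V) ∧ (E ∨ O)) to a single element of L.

V

J ∧ S = W
C ∧ G = C
W ∨ C = W
Z ∨ V = V
E ∨ O = E
V ∧ E = E
W ∨ E = V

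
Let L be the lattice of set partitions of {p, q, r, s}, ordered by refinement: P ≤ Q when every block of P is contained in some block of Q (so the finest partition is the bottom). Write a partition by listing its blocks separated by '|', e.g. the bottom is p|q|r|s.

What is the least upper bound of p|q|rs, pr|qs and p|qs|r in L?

The join of p|q|rs, pr|qs, p|qs|r merges any blocks that overlap across the partitions, giving pqrs.

pqrs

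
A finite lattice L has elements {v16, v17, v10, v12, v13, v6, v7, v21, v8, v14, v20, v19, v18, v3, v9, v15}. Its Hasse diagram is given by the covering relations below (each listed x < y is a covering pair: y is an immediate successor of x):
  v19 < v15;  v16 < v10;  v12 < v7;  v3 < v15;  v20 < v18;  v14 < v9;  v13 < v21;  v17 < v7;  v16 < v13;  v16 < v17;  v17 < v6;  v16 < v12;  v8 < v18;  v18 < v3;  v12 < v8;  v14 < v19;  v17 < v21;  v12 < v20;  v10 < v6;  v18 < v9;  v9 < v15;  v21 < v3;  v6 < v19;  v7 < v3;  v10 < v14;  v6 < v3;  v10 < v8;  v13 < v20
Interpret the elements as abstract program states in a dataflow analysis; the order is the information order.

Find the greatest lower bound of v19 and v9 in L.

v14

Common lower bounds of {v19, v9}: v10, v14, v16.
The greatest among these is v14.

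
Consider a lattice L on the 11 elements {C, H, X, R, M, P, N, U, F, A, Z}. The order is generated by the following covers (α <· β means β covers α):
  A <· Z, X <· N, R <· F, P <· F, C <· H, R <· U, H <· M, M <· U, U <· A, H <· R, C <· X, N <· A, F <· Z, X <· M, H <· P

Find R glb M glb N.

Common lower bounds of {R, M, N}: C.
The greatest among these is C.

C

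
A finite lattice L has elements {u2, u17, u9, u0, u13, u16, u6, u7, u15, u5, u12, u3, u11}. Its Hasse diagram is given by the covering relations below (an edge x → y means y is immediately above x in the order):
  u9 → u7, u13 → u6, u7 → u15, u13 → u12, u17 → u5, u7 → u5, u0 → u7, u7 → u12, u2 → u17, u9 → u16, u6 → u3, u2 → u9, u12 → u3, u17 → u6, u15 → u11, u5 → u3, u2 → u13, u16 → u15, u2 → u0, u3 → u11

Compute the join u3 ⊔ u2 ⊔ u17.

u3

Common upper bounds of {u3, u2, u17}: u11, u3.
The least among these is u3.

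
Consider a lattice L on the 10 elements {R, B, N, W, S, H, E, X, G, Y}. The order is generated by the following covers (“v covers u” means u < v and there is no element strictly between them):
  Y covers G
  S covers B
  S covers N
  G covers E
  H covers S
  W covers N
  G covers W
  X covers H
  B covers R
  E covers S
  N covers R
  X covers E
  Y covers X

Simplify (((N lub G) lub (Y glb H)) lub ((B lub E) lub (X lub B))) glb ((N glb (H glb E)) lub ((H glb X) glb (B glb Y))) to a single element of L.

N ∨ G = G
Y ∧ H = H
G ∨ H = Y
B ∨ E = E
X ∨ B = X
E ∨ X = X
Y ∨ X = Y
H ∧ E = S
N ∧ S = N
H ∧ X = H
B ∧ Y = B
H ∧ B = B
N ∨ B = S
Y ∧ S = S

S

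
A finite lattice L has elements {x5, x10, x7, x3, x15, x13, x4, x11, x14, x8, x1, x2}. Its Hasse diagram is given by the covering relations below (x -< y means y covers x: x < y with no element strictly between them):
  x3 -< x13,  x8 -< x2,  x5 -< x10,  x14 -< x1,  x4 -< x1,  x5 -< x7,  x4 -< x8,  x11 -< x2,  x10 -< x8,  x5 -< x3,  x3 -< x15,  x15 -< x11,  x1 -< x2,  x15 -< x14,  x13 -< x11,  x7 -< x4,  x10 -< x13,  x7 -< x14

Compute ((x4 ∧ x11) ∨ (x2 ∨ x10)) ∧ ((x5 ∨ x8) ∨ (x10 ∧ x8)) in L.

x4 ∧ x11 = x5
x2 ∨ x10 = x2
x5 ∨ x2 = x2
x5 ∨ x8 = x8
x10 ∧ x8 = x10
x8 ∨ x10 = x8
x2 ∧ x8 = x8

x8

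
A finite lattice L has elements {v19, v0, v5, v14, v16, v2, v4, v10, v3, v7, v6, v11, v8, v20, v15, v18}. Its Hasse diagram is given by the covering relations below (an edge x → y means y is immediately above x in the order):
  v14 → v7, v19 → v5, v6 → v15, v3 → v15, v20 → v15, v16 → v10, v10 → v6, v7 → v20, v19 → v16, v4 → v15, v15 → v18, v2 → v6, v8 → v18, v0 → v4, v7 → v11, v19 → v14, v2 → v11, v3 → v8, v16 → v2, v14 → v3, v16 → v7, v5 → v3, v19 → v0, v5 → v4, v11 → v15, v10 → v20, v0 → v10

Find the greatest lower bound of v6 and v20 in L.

v10

Common lower bounds of {v6, v20}: v0, v10, v16, v19.
The greatest among these is v10.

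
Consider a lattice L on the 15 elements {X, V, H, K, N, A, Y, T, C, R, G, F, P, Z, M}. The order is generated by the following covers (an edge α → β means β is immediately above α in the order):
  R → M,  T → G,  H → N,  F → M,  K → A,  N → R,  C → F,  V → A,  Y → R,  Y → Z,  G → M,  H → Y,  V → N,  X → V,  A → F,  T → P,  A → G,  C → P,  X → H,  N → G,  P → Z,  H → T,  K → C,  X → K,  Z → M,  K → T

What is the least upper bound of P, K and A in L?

Common upper bounds of {P, K, A}: M.
The least among these is M.

M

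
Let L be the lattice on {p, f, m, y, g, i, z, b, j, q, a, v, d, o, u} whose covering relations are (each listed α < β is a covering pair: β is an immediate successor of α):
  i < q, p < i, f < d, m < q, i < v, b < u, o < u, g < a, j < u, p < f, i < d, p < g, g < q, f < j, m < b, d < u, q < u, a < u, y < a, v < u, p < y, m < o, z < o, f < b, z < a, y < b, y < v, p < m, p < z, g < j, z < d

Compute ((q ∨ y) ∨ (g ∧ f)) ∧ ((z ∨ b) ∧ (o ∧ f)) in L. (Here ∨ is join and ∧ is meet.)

q ∨ y = u
g ∧ f = p
u ∨ p = u
z ∨ b = u
o ∧ f = p
u ∧ p = p
u ∧ p = p

p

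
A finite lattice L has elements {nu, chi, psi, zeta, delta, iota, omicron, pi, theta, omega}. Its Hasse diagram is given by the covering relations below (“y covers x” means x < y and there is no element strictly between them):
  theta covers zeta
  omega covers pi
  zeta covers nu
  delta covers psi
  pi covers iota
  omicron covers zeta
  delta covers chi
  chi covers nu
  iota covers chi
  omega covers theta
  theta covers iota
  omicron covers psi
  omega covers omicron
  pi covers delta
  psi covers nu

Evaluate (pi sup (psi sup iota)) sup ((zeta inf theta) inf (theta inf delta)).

psi ∨ iota = pi
pi ∨ pi = pi
zeta ∧ theta = zeta
theta ∧ delta = chi
zeta ∧ chi = nu
pi ∨ nu = pi

pi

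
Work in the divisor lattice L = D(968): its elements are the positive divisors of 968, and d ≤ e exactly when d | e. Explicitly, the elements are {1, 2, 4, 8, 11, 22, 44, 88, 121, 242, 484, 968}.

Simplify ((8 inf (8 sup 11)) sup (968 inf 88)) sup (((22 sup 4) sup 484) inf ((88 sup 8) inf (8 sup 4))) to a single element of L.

8 ∨ 11 = 88
8 ∧ 88 = 8
968 ∧ 88 = 88
8 ∨ 88 = 88
22 ∨ 4 = 44
44 ∨ 484 = 484
88 ∨ 8 = 88
8 ∨ 4 = 8
88 ∧ 8 = 8
484 ∧ 8 = 4
88 ∨ 4 = 88

88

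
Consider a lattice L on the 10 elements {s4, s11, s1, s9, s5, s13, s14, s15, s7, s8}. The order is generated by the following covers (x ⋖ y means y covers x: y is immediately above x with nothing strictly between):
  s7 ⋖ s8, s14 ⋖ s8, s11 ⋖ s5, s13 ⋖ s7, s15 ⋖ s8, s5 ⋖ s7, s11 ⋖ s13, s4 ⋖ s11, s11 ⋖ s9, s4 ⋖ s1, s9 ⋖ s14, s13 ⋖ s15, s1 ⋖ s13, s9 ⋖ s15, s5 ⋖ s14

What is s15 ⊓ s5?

Common lower bounds of {s15, s5}: s11, s4.
The greatest among these is s11.

s11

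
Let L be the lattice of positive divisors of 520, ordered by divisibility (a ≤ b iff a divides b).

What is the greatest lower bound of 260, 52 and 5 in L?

Common lower bounds of {260, 52, 5}: 1.
The greatest among these is 1.

1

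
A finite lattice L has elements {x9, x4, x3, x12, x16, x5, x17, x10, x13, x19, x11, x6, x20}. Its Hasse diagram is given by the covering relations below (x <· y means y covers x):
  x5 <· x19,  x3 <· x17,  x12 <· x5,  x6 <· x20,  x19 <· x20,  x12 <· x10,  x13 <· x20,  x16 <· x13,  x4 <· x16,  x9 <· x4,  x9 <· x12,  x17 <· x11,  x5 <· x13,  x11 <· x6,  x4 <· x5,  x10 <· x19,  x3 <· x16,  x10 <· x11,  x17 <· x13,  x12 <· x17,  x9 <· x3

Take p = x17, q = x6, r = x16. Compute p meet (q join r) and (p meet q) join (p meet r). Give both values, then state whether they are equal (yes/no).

q join r = x20, so p meet (q join r) = x17 meet x20 = x17.
p meet q = x17 and p meet r = x3, so (p meet q) join (p meet r) = x17 join x3 = x17.
Equal: yes.

x17; x17; yes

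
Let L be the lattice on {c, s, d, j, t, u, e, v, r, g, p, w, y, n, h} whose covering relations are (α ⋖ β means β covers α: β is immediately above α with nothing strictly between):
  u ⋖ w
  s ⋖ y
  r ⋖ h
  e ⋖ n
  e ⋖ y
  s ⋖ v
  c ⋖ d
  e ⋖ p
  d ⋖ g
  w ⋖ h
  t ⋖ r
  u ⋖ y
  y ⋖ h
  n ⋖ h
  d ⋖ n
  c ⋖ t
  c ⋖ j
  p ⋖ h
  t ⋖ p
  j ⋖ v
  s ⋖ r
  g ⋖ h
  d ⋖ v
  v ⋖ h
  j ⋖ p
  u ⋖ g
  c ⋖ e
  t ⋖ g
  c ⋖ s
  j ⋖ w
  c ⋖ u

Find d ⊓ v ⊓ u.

c

Common lower bounds of {d, v, u}: c.
The greatest among these is c.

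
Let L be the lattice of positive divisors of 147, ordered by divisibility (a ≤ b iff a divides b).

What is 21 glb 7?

Common lower bounds of {21, 7}: 1, 7.
The greatest among these is 7.

7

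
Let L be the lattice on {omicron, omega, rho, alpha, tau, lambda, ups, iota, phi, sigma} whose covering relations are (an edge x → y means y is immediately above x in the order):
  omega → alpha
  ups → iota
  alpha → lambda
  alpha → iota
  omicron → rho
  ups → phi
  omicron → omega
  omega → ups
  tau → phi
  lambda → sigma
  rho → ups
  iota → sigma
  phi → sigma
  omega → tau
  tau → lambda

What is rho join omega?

Common upper bounds of {rho, omega}: iota, phi, sigma, ups.
The least among these is ups.

ups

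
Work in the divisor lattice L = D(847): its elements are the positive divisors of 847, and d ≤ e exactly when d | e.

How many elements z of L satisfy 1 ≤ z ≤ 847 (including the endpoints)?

The interval [1, 847] = {1, 11, 121, 7, 77, 847}, which has 6 elements.

6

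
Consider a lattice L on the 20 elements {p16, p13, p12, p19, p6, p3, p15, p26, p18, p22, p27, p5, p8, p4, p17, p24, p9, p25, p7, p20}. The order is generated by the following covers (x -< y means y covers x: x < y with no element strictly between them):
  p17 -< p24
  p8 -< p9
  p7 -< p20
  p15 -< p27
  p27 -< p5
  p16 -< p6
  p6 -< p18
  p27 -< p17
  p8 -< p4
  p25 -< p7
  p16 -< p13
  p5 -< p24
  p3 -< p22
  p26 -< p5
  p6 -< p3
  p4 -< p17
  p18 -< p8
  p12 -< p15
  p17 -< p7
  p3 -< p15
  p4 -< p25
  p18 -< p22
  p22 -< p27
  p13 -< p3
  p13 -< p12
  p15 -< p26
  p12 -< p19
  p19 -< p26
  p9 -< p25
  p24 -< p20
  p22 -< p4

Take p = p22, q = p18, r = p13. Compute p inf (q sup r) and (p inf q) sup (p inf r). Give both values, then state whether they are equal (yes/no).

q sup r = p22, so p inf (q sup r) = p22 inf p22 = p22.
p inf q = p18 and p inf r = p13, so (p inf q) sup (p inf r) = p18 sup p13 = p22.
Equal: yes.

p22; p22; yes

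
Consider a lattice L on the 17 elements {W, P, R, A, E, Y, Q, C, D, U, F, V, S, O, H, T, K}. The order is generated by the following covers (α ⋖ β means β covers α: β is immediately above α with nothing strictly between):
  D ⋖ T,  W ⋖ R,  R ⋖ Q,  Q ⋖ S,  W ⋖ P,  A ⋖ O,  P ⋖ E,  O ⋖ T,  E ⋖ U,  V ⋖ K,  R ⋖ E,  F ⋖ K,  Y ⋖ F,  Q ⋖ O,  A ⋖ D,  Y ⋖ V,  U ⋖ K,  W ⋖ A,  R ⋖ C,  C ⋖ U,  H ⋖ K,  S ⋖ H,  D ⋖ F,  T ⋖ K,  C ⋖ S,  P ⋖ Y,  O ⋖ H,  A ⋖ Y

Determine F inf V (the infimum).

Y

Common lower bounds of {F, V}: A, P, W, Y.
The greatest among these is Y.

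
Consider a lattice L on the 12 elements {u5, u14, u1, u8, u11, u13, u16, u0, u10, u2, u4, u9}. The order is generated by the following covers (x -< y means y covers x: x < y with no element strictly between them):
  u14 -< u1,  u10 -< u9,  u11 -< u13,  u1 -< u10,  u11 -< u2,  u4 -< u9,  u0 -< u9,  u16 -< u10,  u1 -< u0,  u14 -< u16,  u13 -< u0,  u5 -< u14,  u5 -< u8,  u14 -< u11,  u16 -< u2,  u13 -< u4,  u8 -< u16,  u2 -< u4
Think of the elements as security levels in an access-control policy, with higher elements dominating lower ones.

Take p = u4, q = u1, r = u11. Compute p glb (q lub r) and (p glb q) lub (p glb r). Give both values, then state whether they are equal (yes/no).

u13; u11; no

q lub r = u0, so p glb (q lub r) = u4 glb u0 = u13.
p glb q = u14 and p glb r = u11, so (p glb q) lub (p glb r) = u14 lub u11 = u11.
Equal: no.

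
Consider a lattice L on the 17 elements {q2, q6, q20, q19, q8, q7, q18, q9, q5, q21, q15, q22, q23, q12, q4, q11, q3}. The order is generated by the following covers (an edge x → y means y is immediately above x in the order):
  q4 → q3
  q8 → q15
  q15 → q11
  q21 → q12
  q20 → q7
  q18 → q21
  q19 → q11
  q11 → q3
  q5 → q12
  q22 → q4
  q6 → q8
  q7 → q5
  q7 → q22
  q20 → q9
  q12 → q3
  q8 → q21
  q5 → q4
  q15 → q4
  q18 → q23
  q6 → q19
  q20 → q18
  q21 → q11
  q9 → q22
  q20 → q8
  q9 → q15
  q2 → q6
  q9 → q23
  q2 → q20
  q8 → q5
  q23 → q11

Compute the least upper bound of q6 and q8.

Common upper bounds of {q6, q8}: q11, q12, q15, q21, q3, q4, q5, q8.
The least among these is q8.

q8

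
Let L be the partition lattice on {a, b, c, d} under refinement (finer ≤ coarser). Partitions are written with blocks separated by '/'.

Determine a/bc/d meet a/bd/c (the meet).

a/b/c/d

Common lower bounds of {a/bc/d, a/bd/c}: a/b/c/d.
The greatest among these is a/b/c/d.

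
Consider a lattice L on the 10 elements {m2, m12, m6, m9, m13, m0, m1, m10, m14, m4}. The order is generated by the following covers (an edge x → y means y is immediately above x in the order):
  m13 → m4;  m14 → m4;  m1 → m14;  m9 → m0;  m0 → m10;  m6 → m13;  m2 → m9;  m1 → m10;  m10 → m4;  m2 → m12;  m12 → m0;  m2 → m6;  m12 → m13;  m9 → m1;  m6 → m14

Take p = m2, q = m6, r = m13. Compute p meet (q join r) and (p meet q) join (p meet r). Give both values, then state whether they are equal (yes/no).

m2; m2; yes

q join r = m13, so p meet (q join r) = m2 meet m13 = m2.
p meet q = m2 and p meet r = m2, so (p meet q) join (p meet r) = m2 join m2 = m2.
Equal: yes.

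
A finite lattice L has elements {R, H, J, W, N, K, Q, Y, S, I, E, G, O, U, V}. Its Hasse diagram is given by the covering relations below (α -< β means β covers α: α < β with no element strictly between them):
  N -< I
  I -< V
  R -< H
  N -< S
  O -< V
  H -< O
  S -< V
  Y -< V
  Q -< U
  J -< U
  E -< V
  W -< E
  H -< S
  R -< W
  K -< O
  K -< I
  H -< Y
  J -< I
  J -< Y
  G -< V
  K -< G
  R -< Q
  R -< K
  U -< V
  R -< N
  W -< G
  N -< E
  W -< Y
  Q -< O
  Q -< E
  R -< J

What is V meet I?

Common lower bounds of {V, I}: I, J, K, N, R.
The greatest among these is I.

I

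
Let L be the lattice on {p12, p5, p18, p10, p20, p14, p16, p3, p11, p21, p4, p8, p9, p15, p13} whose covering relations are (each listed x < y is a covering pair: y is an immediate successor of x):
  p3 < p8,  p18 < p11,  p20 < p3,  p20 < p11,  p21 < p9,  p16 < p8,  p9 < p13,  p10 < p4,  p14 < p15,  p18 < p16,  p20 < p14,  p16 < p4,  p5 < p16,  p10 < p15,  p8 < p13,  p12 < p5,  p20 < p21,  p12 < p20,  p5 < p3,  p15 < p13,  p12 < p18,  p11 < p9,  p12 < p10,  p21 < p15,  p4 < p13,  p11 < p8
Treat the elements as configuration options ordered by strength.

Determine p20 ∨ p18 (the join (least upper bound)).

p11

Common upper bounds of {p20, p18}: p11, p13, p8, p9.
The least among these is p11.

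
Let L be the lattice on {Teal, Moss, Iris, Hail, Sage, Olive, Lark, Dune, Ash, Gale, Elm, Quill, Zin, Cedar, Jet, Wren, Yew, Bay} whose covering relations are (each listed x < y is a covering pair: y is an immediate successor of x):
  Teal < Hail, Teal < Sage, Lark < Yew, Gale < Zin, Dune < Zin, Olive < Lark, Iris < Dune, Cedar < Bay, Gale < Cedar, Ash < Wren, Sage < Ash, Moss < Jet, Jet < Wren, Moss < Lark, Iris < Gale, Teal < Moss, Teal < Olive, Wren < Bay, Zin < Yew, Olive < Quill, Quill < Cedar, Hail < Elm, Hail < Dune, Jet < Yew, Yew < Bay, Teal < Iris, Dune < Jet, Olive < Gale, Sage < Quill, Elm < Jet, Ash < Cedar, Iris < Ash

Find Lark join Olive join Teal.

Lark

Common upper bounds of {Lark, Olive, Teal}: Bay, Lark, Yew.
The least among these is Lark.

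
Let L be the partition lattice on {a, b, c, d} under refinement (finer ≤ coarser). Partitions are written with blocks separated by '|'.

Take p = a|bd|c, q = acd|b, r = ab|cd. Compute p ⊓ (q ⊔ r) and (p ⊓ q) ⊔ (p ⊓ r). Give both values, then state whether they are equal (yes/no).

q ⊔ r = abcd, so p ⊓ (q ⊔ r) = a|bd|c ⊓ abcd = a|bd|c.
p ⊓ q = a|b|c|d and p ⊓ r = a|b|c|d, so (p ⊓ q) ⊔ (p ⊓ r) = a|b|c|d ⊔ a|b|c|d = a|b|c|d.
Equal: no.

a|bd|c; a|b|c|d; no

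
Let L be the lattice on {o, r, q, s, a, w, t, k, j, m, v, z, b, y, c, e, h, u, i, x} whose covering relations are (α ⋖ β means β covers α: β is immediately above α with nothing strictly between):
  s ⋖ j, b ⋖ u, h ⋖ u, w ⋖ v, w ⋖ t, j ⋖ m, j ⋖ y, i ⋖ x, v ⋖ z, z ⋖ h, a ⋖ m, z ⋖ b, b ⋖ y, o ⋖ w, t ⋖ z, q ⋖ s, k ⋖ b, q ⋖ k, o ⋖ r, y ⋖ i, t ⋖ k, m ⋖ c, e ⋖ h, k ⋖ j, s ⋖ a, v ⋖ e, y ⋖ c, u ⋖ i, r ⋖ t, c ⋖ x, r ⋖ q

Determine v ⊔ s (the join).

y

Common upper bounds of {v, s}: c, i, x, y.
The least among these is y.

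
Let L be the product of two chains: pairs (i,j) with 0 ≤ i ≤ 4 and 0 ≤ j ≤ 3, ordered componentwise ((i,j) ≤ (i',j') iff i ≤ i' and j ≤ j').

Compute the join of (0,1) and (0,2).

Common upper bounds of {(0,1), (0,2)}: (0,2), (0,3), (1,2), (1,3), (2,2), (2,3), (3,2), (3,3), (4,2), (4,3).
The least among these is (0,2).

(0,2)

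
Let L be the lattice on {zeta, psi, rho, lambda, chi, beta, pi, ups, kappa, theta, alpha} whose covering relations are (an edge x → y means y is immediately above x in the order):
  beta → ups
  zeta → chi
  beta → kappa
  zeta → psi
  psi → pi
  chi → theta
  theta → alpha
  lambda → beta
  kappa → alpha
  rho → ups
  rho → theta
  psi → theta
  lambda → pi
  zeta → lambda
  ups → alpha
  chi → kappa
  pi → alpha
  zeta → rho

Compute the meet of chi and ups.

Common lower bounds of {chi, ups}: zeta.
The greatest among these is zeta.

zeta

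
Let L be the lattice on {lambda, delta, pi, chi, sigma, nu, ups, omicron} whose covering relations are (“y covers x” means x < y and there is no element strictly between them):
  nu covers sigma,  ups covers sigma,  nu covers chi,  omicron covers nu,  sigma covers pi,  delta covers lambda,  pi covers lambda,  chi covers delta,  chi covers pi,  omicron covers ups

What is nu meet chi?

chi

Common lower bounds of {nu, chi}: chi, delta, lambda, pi.
The greatest among these is chi.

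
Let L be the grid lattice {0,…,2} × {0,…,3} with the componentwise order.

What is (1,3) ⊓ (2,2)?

Common lower bounds of {(1,3), (2,2)}: (0,0), (0,1), (0,2), (1,0), (1,1), (1,2).
The greatest among these is (1,2).

(1,2)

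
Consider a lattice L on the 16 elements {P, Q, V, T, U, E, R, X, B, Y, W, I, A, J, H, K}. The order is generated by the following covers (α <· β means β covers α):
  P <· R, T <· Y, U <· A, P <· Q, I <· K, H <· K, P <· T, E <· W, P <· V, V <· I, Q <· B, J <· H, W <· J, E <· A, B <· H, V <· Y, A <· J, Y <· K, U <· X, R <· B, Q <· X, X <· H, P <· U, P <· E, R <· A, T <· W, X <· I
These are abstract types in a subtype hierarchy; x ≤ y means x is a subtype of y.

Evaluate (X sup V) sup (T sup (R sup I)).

K

X ∨ V = I
R ∨ I = K
T ∨ K = K
I ∨ K = K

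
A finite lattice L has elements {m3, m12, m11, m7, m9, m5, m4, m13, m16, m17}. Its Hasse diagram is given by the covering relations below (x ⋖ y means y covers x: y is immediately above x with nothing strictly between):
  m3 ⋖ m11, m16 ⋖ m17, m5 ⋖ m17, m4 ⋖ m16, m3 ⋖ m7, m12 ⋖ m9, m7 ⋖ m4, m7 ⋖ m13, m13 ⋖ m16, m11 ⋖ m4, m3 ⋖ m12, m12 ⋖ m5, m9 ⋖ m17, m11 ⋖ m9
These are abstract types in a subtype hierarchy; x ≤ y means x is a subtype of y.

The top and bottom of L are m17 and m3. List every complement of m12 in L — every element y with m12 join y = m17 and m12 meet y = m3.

m13, m16, m4, m7

Need y with m12 ∨ y = m17 and m12 ∧ y = m3.
Checking each element gives: m13, m16, m4, m7.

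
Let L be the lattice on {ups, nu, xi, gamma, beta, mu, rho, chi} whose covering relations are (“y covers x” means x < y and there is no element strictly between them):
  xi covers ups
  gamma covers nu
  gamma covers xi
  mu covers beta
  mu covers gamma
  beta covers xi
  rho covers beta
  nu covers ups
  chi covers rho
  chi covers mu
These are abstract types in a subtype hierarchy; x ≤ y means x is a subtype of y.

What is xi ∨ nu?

Common upper bounds of {xi, nu}: chi, gamma, mu.
The least among these is gamma.

gamma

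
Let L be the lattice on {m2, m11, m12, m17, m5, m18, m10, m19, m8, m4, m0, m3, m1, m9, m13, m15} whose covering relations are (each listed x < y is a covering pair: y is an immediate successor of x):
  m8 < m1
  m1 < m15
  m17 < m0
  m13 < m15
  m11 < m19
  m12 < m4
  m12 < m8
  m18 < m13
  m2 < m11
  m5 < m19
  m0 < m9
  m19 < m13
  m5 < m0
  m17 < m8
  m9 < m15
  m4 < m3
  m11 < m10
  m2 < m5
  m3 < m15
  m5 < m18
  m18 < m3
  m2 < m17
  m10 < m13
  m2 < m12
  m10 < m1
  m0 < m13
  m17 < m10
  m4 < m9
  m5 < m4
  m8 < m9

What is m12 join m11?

m1

Common upper bounds of {m12, m11}: m1, m15.
The least among these is m1.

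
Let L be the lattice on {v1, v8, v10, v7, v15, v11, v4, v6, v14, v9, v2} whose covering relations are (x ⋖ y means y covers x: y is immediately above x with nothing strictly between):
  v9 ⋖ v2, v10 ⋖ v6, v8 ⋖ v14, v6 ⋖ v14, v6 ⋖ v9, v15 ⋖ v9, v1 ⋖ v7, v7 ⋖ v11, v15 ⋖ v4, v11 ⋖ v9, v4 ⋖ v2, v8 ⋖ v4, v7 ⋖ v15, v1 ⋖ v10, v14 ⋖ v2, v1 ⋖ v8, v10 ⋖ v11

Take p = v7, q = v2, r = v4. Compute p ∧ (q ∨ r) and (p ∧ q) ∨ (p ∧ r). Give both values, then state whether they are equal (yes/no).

v7; v7; yes

q ∨ r = v2, so p ∧ (q ∨ r) = v7 ∧ v2 = v7.
p ∧ q = v7 and p ∧ r = v7, so (p ∧ q) ∨ (p ∧ r) = v7 ∨ v7 = v7.
Equal: yes.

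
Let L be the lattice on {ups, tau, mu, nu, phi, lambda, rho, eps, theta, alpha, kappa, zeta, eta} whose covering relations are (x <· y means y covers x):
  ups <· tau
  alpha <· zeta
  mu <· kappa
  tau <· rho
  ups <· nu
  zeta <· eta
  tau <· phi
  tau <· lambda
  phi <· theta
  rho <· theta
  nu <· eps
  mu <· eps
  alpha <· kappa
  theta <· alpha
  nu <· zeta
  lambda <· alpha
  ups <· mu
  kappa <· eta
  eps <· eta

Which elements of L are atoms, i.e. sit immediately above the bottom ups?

mu, nu, tau

The atoms are exactly the elements that cover ups: mu, nu, tau.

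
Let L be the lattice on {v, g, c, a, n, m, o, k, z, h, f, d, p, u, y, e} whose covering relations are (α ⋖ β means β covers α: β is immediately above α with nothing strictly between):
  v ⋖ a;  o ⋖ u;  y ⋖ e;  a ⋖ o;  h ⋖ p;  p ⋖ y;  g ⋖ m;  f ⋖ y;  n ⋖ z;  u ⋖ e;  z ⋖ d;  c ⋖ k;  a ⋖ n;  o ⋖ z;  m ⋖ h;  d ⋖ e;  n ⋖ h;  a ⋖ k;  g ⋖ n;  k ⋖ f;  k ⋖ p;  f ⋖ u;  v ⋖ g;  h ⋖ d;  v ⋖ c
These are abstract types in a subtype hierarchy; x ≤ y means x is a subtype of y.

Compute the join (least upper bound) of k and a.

k

Common upper bounds of {k, a}: e, f, k, p, u, y.
The least among these is k.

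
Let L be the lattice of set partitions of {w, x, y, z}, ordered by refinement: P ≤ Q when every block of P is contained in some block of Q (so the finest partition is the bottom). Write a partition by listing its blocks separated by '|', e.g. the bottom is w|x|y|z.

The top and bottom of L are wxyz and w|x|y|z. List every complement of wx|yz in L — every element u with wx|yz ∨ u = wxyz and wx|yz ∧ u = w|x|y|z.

wy|xz, wy|x|z, wz|xy, wz|x|y, w|xy|z, w|xz|y

Need u with wx|yz ∨ u = wxyz and wx|yz ∧ u = w|x|y|z.
Checking each element gives: wy|xz, wy|x|z, wz|xy, wz|x|y, w|xy|z, w|xz|y.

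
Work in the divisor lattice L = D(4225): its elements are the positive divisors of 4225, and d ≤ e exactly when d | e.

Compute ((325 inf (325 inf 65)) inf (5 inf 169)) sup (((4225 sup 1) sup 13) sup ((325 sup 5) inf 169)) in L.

325 ∧ 65 = 65
325 ∧ 65 = 65
5 ∧ 169 = 1
65 ∧ 1 = 1
4225 ∨ 1 = 4225
4225 ∨ 13 = 4225
325 ∨ 5 = 325
325 ∧ 169 = 13
4225 ∨ 13 = 4225
1 ∨ 4225 = 4225

4225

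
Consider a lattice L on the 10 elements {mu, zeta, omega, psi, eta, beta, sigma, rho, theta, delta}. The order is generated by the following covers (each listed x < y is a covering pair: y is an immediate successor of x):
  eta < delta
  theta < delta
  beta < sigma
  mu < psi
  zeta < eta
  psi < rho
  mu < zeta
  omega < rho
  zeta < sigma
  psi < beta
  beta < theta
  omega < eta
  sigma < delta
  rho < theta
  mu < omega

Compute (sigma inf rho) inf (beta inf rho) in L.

psi

sigma ∧ rho = psi
beta ∧ rho = psi
psi ∧ psi = psi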